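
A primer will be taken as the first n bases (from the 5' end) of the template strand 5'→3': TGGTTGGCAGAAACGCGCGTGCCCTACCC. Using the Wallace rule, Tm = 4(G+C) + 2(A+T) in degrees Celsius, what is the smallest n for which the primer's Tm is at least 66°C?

First 20 bases: TGGTTGGCAGAAACGCGCGT → Tm = 64°C (< 66°C)
First 21 bases: TGGTTGGCAGAAACGCGCGTG → Tm = 68°C (≥ 66°C)
Each additional base adds 2°C (A/T) or 4°C (G/C), so Tm is non-decreasing in n; n = 21 is the first length to reach 66°C.

n = 21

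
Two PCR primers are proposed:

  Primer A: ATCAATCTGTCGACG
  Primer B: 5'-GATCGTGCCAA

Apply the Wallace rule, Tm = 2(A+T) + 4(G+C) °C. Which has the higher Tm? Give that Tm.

Primer A: A+T=8, G+C=7 → Tm = 2(8)+4(7) = 44°C
Primer B: A+T=5, G+C=6 → Tm = 2(5)+4(6) = 34°C
44°C vs 34°C → primer A is higher.

Primer A, 44°C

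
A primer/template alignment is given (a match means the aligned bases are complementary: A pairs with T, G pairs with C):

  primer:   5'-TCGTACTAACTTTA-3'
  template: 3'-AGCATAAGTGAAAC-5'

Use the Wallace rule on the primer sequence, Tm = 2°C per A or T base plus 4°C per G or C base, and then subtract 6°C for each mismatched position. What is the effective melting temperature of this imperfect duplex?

Primer base counts: A=4, T=6, G=1, C=3 → A+T=10, G+C=4
Perfect-match Tm = 2(10) + 4(4) = 20 + 16 = 36°C
Mismatches (positions where the bases are not complementary): 3 (at positions 6, 8, 14)
Effective Tm = 36 − 3×6 = 36 − 18 = 18°C

18°C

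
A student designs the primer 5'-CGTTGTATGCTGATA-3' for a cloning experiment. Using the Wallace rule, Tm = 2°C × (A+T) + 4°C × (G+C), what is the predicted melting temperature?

42°C

Base counts: T=6, G=4, A=3, C=2
AT pairs contribute 9, GC pairs contribute 6.
Tm = 2(9) + 4(6) = 18 + 24 = 42°C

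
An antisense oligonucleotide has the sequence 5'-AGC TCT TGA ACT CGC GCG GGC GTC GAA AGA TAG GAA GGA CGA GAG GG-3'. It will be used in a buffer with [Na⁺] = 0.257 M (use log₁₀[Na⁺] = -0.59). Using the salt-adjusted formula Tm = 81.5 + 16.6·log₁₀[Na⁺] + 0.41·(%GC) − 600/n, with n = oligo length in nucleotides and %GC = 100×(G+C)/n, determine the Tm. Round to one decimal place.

83.4°C

Length n = 47. Base counts: T=6, A=13, C=9, G=19
G+C = 28, so %GC = 28/47 × 100 = 59.574%
Salt term: 16.6 × (-0.59) = -9.794
GC term: 0.41 × 59.574 = 24.425; length term: −600/47 = −12.766
Tm = 81.5 + (-9.794) + 24.425 − 12.766 = 83.365 → 83.4°C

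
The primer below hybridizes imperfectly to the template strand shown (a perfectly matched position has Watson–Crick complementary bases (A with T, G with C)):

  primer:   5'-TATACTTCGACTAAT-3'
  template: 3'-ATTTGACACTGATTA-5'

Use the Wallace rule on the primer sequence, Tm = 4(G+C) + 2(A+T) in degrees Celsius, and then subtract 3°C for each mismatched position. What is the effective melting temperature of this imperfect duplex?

29°C

Primer base counts: A=5, T=6, G=1, C=3 → A+T=11, G+C=4
Perfect-match Tm = 2(11) + 4(4) = 22 + 16 = 38°C
Mismatches (positions where the bases are not complementary): 3 (at positions 3, 7, 8)
Effective Tm = 38 − 3×3 = 38 − 9 = 29°C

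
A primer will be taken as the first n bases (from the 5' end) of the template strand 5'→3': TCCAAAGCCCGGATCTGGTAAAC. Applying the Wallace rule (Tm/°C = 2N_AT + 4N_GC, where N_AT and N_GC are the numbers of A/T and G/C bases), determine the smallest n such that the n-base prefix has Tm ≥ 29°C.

First 9 bases: TCCAAAGCC → Tm = 28°C (< 29°C)
First 10 bases: TCCAAAGCCC → Tm = 32°C (≥ 29°C)
Each additional base adds 2°C (A/T) or 4°C (G/C), so Tm is non-decreasing in n; n = 10 is the first length to reach 29°C.

n = 10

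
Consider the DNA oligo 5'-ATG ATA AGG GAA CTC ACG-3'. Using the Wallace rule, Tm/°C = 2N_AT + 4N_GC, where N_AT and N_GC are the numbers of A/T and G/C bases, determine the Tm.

Counting bases: T=3, C=3, G=5, A=7
A+T = 10, G+C = 8
Tm = 4·8 + 2·10 = 32 + 20 = 52°C

52°C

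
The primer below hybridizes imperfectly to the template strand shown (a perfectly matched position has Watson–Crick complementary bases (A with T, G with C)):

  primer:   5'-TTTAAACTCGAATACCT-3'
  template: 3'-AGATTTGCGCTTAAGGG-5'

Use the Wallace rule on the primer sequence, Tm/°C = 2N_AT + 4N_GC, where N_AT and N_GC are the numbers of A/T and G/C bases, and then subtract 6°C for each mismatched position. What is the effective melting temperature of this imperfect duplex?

20°C

Primer base counts: A=6, T=6, G=1, C=4 → A+T=12, G+C=5
Perfect-match Tm = 2(12) + 4(5) = 24 + 20 = 44°C
Mismatches (positions where the bases are not complementary): 4 (at positions 2, 8, 14, 17)
Effective Tm = 44 − 4×6 = 44 − 24 = 20°C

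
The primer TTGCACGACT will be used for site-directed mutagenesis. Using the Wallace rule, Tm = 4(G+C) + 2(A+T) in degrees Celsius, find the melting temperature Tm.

Base counts: A=2, T=3, C=3, G=2
A+T = 5, G+C = 5
Tm = 4·5 + 2·5 = 20 + 10 = 30°C

30°C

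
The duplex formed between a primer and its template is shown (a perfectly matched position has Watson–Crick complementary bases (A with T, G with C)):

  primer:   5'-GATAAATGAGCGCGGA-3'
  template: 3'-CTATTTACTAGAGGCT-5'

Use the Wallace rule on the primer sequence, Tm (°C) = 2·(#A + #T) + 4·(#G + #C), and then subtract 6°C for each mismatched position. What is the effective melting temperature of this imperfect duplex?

Primer base counts: A=6, T=2, G=6, C=2 → A+T=8, G+C=8
Perfect-match Tm = 2(8) + 4(8) = 16 + 32 = 48°C
Mismatches (positions where the bases are not complementary): 3 (at positions 10, 12, 14)
Effective Tm = 48 − 3×6 = 48 − 18 = 30°C

30°C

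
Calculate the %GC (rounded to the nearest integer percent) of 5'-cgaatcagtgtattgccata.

40%

A=6, G=4, C=4, T=6
G+C = 4 + 4 = 8 out of 20 bases
%GC = 8/20 × 100 = 40% ≈ 40%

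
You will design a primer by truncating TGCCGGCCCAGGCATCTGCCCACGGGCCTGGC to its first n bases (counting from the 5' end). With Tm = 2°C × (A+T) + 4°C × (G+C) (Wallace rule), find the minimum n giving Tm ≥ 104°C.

n = 30

First 29 bases: TGCCGGCCCAGGCATCTGCCCACGGGCCT → Tm = 102°C (< 104°C)
First 30 bases: TGCCGGCCCAGGCATCTGCCCACGGGCCTG → Tm = 106°C (≥ 104°C)
Since every base adds ≥2°C, Tm only increases with n, so the threshold is first crossed at n = 30.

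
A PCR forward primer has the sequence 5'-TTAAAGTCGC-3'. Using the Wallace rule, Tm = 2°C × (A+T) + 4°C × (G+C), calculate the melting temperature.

Counting bases: T=3, C=2, A=3, G=2
A+T = 6, G+C = 4
Tm = 2(6) + 4(4) = 12 + 16 = 28°C

28°C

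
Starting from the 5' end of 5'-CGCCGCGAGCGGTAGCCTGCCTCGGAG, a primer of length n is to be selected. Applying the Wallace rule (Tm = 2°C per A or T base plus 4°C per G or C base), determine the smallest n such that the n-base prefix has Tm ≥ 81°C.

First 22 bases: CGCCGCGAGCGGTAGCCTGCCT → Tm = 78°C (< 81°C)
First 23 bases: CGCCGCGAGCGGTAGCCTGCCTC → Tm = 82°C (≥ 81°C)
Since every base adds ≥2°C, Tm only increases with n, so the threshold is first crossed at n = 23.

n = 23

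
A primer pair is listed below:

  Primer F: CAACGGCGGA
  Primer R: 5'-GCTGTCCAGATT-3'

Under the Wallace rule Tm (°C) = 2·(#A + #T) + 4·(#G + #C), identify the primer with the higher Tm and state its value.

Primer R, 36°C

Primer F: A+T=3, G+C=7 → Tm = 2(3)+4(7) = 34°C
Primer R: A+T=6, G+C=6 → Tm = 2(6)+4(6) = 36°C
34°C vs 36°C → primer R is higher.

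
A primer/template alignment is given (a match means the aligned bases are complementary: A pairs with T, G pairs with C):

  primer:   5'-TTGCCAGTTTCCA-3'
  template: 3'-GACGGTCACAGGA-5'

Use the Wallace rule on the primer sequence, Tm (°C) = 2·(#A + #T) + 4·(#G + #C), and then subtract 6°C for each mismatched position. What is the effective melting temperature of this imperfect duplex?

Primer base counts: A=2, T=5, G=2, C=4 → A+T=7, G+C=6
Perfect-match Tm = 2(7) + 4(6) = 14 + 24 = 38°C
Mismatches (positions where the bases are not complementary): 3 (at positions 1, 9, 13)
Effective Tm = 38 − 3×6 = 38 − 18 = 20°C

20°C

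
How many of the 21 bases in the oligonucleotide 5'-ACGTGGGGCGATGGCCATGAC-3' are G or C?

14

Counting bases: T=3, C=5, G=9, A=4
Total G or C: 9 + 5 = 14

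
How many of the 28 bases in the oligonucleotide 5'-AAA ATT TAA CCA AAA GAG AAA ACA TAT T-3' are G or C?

C=3, A=17, G=2, T=6
Total G or C: 2 + 3 = 5

5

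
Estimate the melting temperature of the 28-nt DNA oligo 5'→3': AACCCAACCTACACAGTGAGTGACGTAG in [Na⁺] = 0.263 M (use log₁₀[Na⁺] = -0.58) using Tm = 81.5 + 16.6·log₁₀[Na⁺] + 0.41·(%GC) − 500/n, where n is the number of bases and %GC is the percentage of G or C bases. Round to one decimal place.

Length n = 28. G=6, T=4, C=8, A=10
G+C = 14, so %GC = 14/28 × 100 = 50%
Salt term: 16.6 × (-0.58) = -9.628
GC term: 0.41 × 50 = 20.5; length term: −500/28 = −17.857
Tm = 81.5 + (-9.628) + 20.5 − 17.857 = 74.515 → 74.5°C

74.5°C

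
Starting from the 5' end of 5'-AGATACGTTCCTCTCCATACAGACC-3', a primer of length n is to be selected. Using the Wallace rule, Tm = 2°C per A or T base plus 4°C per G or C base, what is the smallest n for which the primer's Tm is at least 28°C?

First 9 bases: AGATACGTT → Tm = 24°C (< 28°C)
First 10 bases: AGATACGTTC → Tm = 28°C (≥ 28°C)
Each additional base adds 2°C (A/T) or 4°C (G/C), so Tm is non-decreasing in n; n = 10 is the first length to reach 28°C.

n = 10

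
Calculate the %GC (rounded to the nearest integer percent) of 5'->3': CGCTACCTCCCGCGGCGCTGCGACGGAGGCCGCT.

C=15, T=4, G=12, A=3
G+C = 12 + 15 = 27 out of 34 bases
%GC = 27/34 × 100 = 79.41% ≈ 79%

79%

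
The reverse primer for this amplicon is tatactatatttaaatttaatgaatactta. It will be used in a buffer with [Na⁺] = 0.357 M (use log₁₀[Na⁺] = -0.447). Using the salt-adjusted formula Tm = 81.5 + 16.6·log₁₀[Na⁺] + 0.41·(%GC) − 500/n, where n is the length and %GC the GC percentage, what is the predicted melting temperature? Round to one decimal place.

61.5°C

Length n = 30. Counting bases: G=1, T=14, A=13, C=2
G+C = 3, so %GC = 3/30 × 100 = 10%
Salt term: 16.6 × (-0.447) = -7.42
GC term: 0.41 × 10 = 4.1; length term: −500/30 = −16.667
Tm = 81.5 + (-7.42) + 4.1 − 16.667 = 61.513 → 61.5°C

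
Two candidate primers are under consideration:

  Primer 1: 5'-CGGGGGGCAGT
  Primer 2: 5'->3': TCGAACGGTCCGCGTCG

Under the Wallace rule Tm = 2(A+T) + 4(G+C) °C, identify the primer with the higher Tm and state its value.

Primer 1: A+T=2, G+C=9 → Tm = 2(2)+4(9) = 40°C
Primer 2: A+T=5, G+C=12 → Tm = 2(5)+4(12) = 58°C
40°C vs 58°C → primer 2 is higher.

Primer 2, 58°C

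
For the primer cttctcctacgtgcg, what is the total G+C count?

9

Base counts: A=1, T=5, C=6, G=3
Total G or C: 3 + 6 = 9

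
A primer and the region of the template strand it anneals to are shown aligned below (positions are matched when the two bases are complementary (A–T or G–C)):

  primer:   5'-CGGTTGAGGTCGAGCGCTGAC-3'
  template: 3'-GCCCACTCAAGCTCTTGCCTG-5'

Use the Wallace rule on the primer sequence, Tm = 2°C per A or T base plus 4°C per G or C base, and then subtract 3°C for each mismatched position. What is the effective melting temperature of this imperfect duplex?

Primer base counts: A=3, T=4, G=9, C=5 → A+T=7, G+C=14
Perfect-match Tm = 2(7) + 4(14) = 14 + 56 = 70°C
Mismatches (positions where the bases are not complementary): 5 (at positions 4, 9, 15, 16, 18)
Effective Tm = 70 − 5×3 = 70 − 15 = 55°C

55°C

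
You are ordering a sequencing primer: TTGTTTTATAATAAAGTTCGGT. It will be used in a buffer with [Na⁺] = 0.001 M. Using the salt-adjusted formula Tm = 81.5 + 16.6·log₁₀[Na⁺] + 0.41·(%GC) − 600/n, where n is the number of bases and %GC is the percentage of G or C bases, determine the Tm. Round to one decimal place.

Length n = 22. Counting bases: T=11, C=1, G=4, A=6
G+C = 5, so %GC = 5/22 × 100 = 22.727%
Salt term: 16.6 × (-3) = -49.8
GC term: 0.41 × 22.727 = 9.318; length term: −600/22 = −27.273
Tm = 81.5 + (-49.8) + 9.318 − 27.273 = 13.745 → 13.7°C

13.7°C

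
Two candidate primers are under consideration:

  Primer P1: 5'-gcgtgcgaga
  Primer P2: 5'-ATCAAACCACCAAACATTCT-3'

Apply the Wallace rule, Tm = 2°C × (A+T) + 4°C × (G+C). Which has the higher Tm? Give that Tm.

Primer P2, 54°C

Primer P1: A+T=3, G+C=7 → Tm = 2(3)+4(7) = 34°C
Primer P2: A+T=13, G+C=7 → Tm = 2(13)+4(7) = 54°C
34°C vs 54°C → primer P2 is higher.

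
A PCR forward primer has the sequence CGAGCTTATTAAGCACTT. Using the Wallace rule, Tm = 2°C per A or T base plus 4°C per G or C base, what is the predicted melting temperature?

Counting bases: G=3, C=4, T=6, A=5
So N_AT = 11 and N_GC = 7.
Tm = 4·7 + 2·11 = 28 + 22 = 50°C

50°C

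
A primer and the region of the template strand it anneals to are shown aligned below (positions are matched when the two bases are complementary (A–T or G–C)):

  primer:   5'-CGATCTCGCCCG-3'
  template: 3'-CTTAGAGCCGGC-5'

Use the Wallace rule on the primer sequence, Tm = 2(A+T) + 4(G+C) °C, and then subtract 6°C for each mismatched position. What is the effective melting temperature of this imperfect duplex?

Primer base counts: A=1, T=2, G=3, C=6 → A+T=3, G+C=9
Perfect-match Tm = 2(3) + 4(9) = 6 + 36 = 42°C
Mismatches (positions where the bases are not complementary): 3 (at positions 1, 2, 9)
Effective Tm = 42 − 3×6 = 42 − 18 = 24°C

24°C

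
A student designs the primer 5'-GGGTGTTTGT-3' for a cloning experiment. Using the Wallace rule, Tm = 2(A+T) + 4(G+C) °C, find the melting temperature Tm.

30°C

A=0, C=0, G=5, T=5
A+T = 5, G+C = 5
Tm = 2×5 + 4×5 = 30°C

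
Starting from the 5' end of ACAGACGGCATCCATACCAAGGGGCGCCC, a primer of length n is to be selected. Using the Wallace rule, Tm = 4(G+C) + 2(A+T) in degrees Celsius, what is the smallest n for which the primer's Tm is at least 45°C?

n = 15

First 14 bases: ACAGACGGCATCCA → Tm = 44°C (< 45°C)
First 15 bases: ACAGACGGCATCCAT → Tm = 46°C (≥ 45°C)
Each additional base adds 2°C (A/T) or 4°C (G/C), so Tm is non-decreasing in n; n = 15 is the first length to reach 45°C.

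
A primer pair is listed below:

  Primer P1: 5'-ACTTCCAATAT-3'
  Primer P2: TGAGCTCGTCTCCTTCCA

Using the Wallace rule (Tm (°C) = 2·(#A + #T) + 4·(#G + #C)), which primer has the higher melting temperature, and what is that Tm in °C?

Primer P1: A+T=8, G+C=3 → Tm = 2(8)+4(3) = 28°C
Primer P2: A+T=8, G+C=10 → Tm = 2(8)+4(10) = 56°C
28°C vs 56°C → primer P2 is higher.

Primer P2, 56°C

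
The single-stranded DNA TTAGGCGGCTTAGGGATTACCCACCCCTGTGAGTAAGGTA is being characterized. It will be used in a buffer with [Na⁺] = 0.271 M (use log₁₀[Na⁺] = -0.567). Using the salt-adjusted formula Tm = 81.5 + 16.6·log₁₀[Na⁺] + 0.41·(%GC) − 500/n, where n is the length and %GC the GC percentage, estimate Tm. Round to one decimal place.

81.1°C

Length n = 40. Scanning the sequence gives A=9, C=9, G=12, T=10.
G+C = 21, so %GC = 21/40 × 100 = 52.5%
Salt term: 16.6 × (-0.567) = -9.412
GC term: 0.41 × 52.5 = 21.525; length term: −500/40 = −12.5
Tm = 81.5 + (-9.412) + 21.525 − 12.5 = 81.113 → 81.1°C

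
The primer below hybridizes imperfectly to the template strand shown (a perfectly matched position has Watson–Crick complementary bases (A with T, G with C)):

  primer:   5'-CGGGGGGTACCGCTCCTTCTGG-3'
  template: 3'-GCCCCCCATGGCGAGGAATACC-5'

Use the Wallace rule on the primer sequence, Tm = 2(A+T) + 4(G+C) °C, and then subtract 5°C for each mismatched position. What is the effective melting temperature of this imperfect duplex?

71°C

Primer base counts: A=1, T=5, G=9, C=7 → A+T=6, G+C=16
Perfect-match Tm = 2(6) + 4(16) = 12 + 64 = 76°C
Mismatches (positions where the bases are not complementary): 1 (at position 19)
Effective Tm = 76 − 1×5 = 76 − 5 = 71°C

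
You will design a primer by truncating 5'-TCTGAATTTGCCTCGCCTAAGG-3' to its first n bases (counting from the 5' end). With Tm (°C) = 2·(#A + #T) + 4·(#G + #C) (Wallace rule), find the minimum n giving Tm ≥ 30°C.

n = 11

First 10 bases: TCTGAATTTG → Tm = 26°C (< 30°C)
First 11 bases: TCTGAATTTGC → Tm = 30°C (≥ 30°C)
Each additional base adds 2°C (A/T) or 4°C (G/C), so Tm is non-decreasing in n; n = 11 is the first length to reach 30°C.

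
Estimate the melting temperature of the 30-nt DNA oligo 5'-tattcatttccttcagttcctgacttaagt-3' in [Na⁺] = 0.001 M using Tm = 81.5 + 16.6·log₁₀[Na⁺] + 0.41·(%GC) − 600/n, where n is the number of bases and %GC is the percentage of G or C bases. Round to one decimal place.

25.4°C

Length n = 30. A=6, T=14, C=7, G=3
G+C = 10, so %GC = 10/30 × 100 = 33.333%
Salt term: 16.6 × (-3) = -49.8
GC term: 0.41 × 33.333 = 13.667; length term: −600/30 = −20
Tm = 81.5 + (-49.8) + 13.667 − 20 = 25.367 → 25.4°C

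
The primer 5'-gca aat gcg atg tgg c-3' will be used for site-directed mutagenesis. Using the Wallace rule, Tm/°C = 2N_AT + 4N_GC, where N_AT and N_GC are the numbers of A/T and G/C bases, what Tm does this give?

50°C

Counting bases: A=4, G=6, T=3, C=3
AT pairs contribute 7, GC pairs contribute 9.
Tm = 2×7 + 4×9 = 50°C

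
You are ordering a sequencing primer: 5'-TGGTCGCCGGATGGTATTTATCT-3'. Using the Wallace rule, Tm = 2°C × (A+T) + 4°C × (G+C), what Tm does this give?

68°C

Counting bases: C=4, T=9, A=3, G=7
So N_AT = 12 and N_GC = 11.
Tm = 2(12) + 4(11) = 24 + 44 = 68°C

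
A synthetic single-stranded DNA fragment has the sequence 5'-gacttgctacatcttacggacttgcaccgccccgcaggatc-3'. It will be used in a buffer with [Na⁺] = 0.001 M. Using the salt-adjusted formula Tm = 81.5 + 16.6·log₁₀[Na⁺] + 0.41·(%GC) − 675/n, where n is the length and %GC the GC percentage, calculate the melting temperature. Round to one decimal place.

Length n = 41. Counting bases: C=15, G=9, T=9, A=8
G+C = 24, so %GC = 24/41 × 100 = 58.537%
Salt term: 16.6 × (-3) = -49.8
GC term: 0.41 × 58.537 = 24; length term: −675/41 = −16.463
Tm = 81.5 + (-49.8) + 24 − 16.463 = 39.237 → 39.2°C

39.2°C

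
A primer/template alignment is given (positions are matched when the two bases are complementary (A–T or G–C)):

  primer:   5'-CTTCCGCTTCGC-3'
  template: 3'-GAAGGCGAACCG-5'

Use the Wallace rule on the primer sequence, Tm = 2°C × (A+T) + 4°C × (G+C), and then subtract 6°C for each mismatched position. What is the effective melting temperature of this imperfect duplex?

34°C

Primer base counts: A=0, T=4, G=2, C=6 → A+T=4, G+C=8
Perfect-match Tm = 2(4) + 4(8) = 8 + 32 = 40°C
Mismatches (positions where the bases are not complementary): 1 (at position 10)
Effective Tm = 40 − 1×6 = 40 − 6 = 34°C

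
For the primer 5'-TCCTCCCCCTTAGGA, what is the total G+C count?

Scanning the sequence gives T=4, C=7, A=2, G=2.
Total G or C: 2 + 7 = 9

9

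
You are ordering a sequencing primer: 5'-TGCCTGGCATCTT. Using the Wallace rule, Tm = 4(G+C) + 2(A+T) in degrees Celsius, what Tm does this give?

Scanning the sequence gives T=5, G=3, A=1, C=4.
AT pairs contribute 6, GC pairs contribute 7.
Tm = 4·7 + 2·6 = 28 + 12 = 40°C

40°C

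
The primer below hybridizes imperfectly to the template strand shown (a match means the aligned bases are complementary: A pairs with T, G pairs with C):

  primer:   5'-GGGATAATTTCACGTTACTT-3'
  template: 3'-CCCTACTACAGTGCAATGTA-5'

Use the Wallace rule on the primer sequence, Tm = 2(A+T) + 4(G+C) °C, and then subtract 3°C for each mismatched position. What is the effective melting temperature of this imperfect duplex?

Primer base counts: A=5, T=8, G=4, C=3 → A+T=13, G+C=7
Perfect-match Tm = 2(13) + 4(7) = 26 + 28 = 54°C
Mismatches (positions where the bases are not complementary): 3 (at positions 6, 9, 19)
Effective Tm = 54 − 3×3 = 54 − 9 = 45°C

45°C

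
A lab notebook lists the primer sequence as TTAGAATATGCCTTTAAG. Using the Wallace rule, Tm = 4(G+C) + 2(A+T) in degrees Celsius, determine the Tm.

Counting bases: G=3, A=6, C=2, T=7
A+T = 13, G+C = 5
Tm = 4·5 + 2·13 = 20 + 26 = 46°C

46°C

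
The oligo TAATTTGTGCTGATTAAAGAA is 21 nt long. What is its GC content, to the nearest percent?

Scanning the sequence gives C=1, A=8, T=8, G=4.
G+C = 4 + 1 = 5 out of 21 bases
%GC = 5/21 × 100 = 23.81% ≈ 24%

24%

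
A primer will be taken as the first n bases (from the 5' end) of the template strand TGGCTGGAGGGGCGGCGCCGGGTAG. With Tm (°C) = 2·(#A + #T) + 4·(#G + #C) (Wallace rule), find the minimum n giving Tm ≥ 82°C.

n = 22

First 21 bases: TGGCTGGAGGGGCGGCGCCGG → Tm = 78°C (< 82°C)
First 22 bases: TGGCTGGAGGGGCGGCGCCGGG → Tm = 82°C (≥ 82°C)
Each additional base adds 2°C (A/T) or 4°C (G/C), so Tm is non-decreasing in n; n = 22 is the first length to reach 82°C.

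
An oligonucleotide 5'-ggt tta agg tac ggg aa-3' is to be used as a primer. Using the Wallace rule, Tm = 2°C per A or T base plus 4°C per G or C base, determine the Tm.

Base counts: G=7, T=4, C=1, A=5
A+T = 9, G+C = 8
Tm = 4·8 + 2·9 = 32 + 18 = 50°C

50°C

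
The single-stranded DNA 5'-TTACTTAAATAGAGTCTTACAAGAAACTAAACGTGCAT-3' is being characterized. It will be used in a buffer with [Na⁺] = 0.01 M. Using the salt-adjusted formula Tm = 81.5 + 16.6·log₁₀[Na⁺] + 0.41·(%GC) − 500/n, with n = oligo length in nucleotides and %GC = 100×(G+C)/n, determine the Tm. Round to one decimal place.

47.0°C

Length n = 38. Base counts: C=6, T=11, G=5, A=16
G+C = 11, so %GC = 11/38 × 100 = 28.947%
Salt term: 16.6 × (-2) = -33.2
GC term: 0.41 × 28.947 = 11.868; length term: −500/38 = −13.158
Tm = 81.5 + (-33.2) + 11.868 − 13.158 = 47.01 → 47.0°C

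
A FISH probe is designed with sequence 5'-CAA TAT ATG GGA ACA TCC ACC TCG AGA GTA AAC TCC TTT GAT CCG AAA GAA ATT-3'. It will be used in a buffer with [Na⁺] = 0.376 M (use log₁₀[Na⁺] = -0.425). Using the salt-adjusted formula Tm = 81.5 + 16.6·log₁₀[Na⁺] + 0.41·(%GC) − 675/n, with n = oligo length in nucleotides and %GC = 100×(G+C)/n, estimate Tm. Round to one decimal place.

77.9°C

Length n = 54. A=20, C=12, G=9, T=13
G+C = 21, so %GC = 21/54 × 100 = 38.889%
Salt term: 16.6 × (-0.425) = -7.055
GC term: 0.41 × 38.889 = 15.944; length term: −675/54 = −12.5
Tm = 81.5 + (-7.055) + 15.944 − 12.5 = 77.889 → 77.9°C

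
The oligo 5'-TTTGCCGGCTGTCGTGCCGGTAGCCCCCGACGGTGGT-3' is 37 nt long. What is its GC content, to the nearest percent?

Scanning the sequence gives T=9, G=14, C=12, A=2.
G+C = 14 + 12 = 26 out of 37 bases
%GC = 26/37 × 100 = 70.27% ≈ 70%

70%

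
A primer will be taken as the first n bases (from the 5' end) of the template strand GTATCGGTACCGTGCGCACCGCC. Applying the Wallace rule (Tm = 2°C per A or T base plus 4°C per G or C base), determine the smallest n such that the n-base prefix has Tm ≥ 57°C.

First 17 bases: GTATCGGTACCGTGCGC → Tm = 56°C (< 57°C)
First 18 bases: GTATCGGTACCGTGCGCA → Tm = 58°C (≥ 57°C)
Each additional base adds 2°C (A/T) or 4°C (G/C), so Tm is non-decreasing in n; n = 18 is the first length to reach 57°C.

n = 18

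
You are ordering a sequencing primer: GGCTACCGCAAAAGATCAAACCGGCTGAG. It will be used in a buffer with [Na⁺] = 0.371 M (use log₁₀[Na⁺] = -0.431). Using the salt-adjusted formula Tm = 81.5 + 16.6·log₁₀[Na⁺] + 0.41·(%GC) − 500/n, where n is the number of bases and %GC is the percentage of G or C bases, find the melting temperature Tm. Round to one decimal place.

79.7°C

Length n = 29. Base counts: G=8, T=3, A=10, C=8
G+C = 16, so %GC = 16/29 × 100 = 55.172%
Salt term: 16.6 × (-0.431) = -7.155
GC term: 0.41 × 55.172 = 22.621; length term: −500/29 = −17.241
Tm = 81.5 + (-7.155) + 22.621 − 17.241 = 79.725 → 79.7°C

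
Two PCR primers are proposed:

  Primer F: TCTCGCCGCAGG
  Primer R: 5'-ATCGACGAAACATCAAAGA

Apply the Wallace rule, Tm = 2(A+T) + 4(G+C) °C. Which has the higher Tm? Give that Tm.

Primer F: A+T=3, G+C=9 → Tm = 2(3)+4(9) = 42°C
Primer R: A+T=12, G+C=7 → Tm = 2(12)+4(7) = 52°C
42°C vs 52°C → primer R is higher.

Primer R, 52°C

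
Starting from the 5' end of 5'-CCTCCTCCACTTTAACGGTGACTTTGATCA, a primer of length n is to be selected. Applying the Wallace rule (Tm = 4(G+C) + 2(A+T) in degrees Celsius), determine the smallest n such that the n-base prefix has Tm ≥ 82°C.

First 27 bases: CCTCCTCCACTTTAACGGTGACTTTGA → Tm = 80°C (< 82°C)
First 28 bases: CCTCCTCCACTTTAACGGTGACTTTGAT → Tm = 82°C (≥ 82°C)
Each additional base adds 2°C (A/T) or 4°C (G/C), so Tm is non-decreasing in n; n = 28 is the first length to reach 82°C.

n = 28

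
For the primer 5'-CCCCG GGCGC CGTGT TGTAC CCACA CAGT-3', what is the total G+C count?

Base counts: G=8, T=5, C=12, A=4
G+C = 8 + 12 = 20

20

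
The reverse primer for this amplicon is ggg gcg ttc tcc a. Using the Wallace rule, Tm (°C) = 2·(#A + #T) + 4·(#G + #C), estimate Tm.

Scanning the sequence gives A=1, C=4, G=5, T=3.
A+T = 4, G+C = 9
Tm = 2(4) + 4(9) = 8 + 36 = 44°C

44°C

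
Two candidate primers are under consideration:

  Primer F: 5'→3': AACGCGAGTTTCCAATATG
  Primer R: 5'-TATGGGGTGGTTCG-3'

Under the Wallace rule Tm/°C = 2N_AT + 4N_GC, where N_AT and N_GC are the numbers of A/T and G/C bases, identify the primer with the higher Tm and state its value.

Primer F, 54°C

Primer F: A+T=11, G+C=8 → Tm = 2(11)+4(8) = 54°C
Primer R: A+T=6, G+C=8 → Tm = 2(6)+4(8) = 44°C
54°C vs 44°C → primer F is higher.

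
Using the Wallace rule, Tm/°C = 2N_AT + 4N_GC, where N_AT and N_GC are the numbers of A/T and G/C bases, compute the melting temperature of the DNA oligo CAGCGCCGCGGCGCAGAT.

T=1, A=3, G=7, C=7
A+T = 4, G+C = 14
Tm = 2(4) + 4(14) = 8 + 56 = 64°C

64°C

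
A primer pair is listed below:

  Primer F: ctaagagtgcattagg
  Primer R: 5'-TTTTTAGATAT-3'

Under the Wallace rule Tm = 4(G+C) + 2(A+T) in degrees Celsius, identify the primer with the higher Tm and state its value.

Primer F, 46°C

Primer F: A+T=9, G+C=7 → Tm = 2(9)+4(7) = 46°C
Primer R: A+T=10, G+C=1 → Tm = 2(10)+4(1) = 24°C
46°C vs 24°C → primer F is higher.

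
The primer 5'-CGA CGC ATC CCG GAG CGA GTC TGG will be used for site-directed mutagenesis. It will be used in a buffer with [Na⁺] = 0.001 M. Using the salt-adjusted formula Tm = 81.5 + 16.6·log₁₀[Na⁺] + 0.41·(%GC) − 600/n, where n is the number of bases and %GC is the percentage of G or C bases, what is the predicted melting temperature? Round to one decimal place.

Length n = 24. Base counts: G=9, A=4, T=3, C=8
G+C = 17, so %GC = 17/24 × 100 = 70.833%
Salt term: 16.6 × (-3) = -49.8
GC term: 0.41 × 70.833 = 29.042; length term: −600/24 = −25
Tm = 81.5 + (-49.8) + 29.042 − 25 = 35.742 → 35.7°C

35.7°C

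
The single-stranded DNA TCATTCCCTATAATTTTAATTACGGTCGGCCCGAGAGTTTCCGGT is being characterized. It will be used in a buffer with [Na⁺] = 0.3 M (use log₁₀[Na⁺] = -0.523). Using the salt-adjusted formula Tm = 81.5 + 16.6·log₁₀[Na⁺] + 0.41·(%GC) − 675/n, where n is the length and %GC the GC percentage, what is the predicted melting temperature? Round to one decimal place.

76.0°C

Length n = 45. Counting bases: A=9, C=11, T=16, G=9
G+C = 20, so %GC = 20/45 × 100 = 44.444%
Salt term: 16.6 × (-0.523) = -8.682
GC term: 0.41 × 44.444 = 18.222; length term: −675/45 = −15
Tm = 81.5 + (-8.682) + 18.222 − 15 = 76.04 → 76.0°C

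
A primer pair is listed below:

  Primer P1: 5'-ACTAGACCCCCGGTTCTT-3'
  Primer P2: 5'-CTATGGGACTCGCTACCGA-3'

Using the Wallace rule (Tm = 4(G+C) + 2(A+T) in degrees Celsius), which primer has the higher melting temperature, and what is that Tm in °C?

Primer P1: A+T=8, G+C=10 → Tm = 2(8)+4(10) = 56°C
Primer P2: A+T=8, G+C=11 → Tm = 2(8)+4(11) = 60°C
56°C vs 60°C → primer P2 is higher.

Primer P2, 60°C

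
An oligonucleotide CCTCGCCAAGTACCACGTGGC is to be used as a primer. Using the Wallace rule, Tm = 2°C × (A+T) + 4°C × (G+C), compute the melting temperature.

70°C

Base counts: A=4, C=9, T=3, G=5
AT pairs contribute 7, GC pairs contribute 14.
Tm = 4·14 + 2·7 = 56 + 14 = 70°C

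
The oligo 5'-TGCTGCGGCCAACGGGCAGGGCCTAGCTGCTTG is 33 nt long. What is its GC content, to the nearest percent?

70%

Base counts: C=10, T=6, G=13, A=4
G+C = 13 + 10 = 23 out of 33 bases
%GC = 23/33 × 100 = 69.7% ≈ 70%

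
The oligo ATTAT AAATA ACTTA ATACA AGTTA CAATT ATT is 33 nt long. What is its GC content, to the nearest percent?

12%

Counting bases: G=1, A=16, T=13, C=3
G+C = 1 + 3 = 4 out of 33 bases
%GC = 4/33 × 100 = 12.12% ≈ 12%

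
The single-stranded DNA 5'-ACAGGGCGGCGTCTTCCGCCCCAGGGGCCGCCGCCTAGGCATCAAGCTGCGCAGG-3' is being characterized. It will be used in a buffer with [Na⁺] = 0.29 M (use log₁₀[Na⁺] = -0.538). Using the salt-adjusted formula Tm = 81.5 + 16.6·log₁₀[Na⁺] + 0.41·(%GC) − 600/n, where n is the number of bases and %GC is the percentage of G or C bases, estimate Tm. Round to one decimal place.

Length n = 55. Counting bases: T=6, A=8, G=20, C=21
G+C = 41, so %GC = 41/55 × 100 = 74.545%
Salt term: 16.6 × (-0.538) = -8.931
GC term: 0.41 × 74.545 = 30.563; length term: −600/55 = −10.909
Tm = 81.5 + (-8.931) + 30.563 − 10.909 = 92.223 → 92.2°C

92.2°C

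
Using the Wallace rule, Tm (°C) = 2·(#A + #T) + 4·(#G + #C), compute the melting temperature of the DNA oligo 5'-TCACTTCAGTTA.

32°C

T=5, G=1, A=3, C=3
AT pairs contribute 8, GC pairs contribute 4.
Tm = 4·4 + 2·8 = 16 + 16 = 32°C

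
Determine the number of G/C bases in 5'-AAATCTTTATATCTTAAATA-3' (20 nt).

2

Scanning the sequence gives C=2, A=9, T=9, G=0.
Total G or C: 0 + 2 = 2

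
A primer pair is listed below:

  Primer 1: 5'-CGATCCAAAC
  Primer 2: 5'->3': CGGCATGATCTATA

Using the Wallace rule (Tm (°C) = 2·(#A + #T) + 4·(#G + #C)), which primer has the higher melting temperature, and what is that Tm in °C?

Primer 2, 40°C

Primer 1: A+T=5, G+C=5 → Tm = 2(5)+4(5) = 30°C
Primer 2: A+T=8, G+C=6 → Tm = 2(8)+4(6) = 40°C
30°C vs 40°C → primer 2 is higher.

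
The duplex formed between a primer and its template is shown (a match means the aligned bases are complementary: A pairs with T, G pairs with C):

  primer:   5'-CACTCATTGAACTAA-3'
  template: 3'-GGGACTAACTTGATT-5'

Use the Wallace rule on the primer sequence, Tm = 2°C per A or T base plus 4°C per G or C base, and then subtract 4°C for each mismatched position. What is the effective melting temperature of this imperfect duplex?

Primer base counts: A=6, T=4, G=1, C=4 → A+T=10, G+C=5
Perfect-match Tm = 2(10) + 4(5) = 20 + 20 = 40°C
Mismatches (positions where the bases are not complementary): 2 (at positions 2, 5)
Effective Tm = 40 − 2×4 = 40 − 8 = 32°C

32°C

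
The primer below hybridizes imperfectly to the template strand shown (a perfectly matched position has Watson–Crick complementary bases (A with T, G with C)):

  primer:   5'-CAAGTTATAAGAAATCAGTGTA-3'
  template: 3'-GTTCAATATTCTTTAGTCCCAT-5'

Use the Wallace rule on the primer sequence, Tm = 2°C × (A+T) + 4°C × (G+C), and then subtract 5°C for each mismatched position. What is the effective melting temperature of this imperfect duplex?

51°C

Primer base counts: A=10, T=6, G=4, C=2 → A+T=16, G+C=6
Perfect-match Tm = 2(16) + 4(6) = 32 + 24 = 56°C
Mismatches (positions where the bases are not complementary): 1 (at position 19)
Effective Tm = 56 − 1×5 = 56 − 5 = 51°C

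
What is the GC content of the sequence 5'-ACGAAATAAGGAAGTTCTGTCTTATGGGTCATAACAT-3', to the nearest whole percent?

A=13, C=5, G=8, T=11
G+C = 8 + 5 = 13 out of 37 bases
%GC = 13/37 × 100 = 35.14% ≈ 35%

35%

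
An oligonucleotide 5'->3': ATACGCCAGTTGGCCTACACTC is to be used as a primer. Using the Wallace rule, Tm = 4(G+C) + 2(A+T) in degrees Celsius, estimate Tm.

68°C

Base counts: A=5, T=5, C=8, G=4
A+T = 10, G+C = 12
Tm = 2(10) + 4(12) = 20 + 48 = 68°C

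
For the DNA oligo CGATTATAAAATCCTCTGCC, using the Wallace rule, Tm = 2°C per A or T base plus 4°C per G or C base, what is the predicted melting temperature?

56°C

G=2, T=6, C=6, A=6
A+T = 12, G+C = 8
Tm = 2×12 + 4×8 = 56°C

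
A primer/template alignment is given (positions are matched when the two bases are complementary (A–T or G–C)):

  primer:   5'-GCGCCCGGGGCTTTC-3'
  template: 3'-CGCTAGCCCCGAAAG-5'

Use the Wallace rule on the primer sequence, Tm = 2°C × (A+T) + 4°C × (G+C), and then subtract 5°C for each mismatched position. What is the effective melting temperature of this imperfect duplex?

44°C

Primer base counts: A=0, T=3, G=6, C=6 → A+T=3, G+C=12
Perfect-match Tm = 2(3) + 4(12) = 6 + 48 = 54°C
Mismatches (positions where the bases are not complementary): 2 (at positions 4, 5)
Effective Tm = 54 − 2×5 = 54 − 10 = 44°C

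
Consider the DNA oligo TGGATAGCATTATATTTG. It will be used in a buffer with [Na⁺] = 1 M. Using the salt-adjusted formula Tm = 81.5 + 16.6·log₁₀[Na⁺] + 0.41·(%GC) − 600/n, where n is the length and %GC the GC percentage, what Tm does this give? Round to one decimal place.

Length n = 18. Base counts: G=4, C=1, A=5, T=8
G+C = 5, so %GC = 5/18 × 100 = 27.778%
Salt term: 16.6 × (0) = 0
GC term: 0.41 × 27.778 = 11.389; length term: −600/18 = −33.333
Tm = 81.5 + (0) + 11.389 − 33.333 = 59.556 → 59.6°C

59.6°C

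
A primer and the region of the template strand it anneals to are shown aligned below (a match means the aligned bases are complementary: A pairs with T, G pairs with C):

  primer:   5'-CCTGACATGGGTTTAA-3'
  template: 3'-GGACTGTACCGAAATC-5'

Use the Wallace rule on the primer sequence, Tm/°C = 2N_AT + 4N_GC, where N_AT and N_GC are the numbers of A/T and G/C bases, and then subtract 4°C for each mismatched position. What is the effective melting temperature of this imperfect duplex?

38°C

Primer base counts: A=4, T=5, G=4, C=3 → A+T=9, G+C=7
Perfect-match Tm = 2(9) + 4(7) = 18 + 28 = 46°C
Mismatches (positions where the bases are not complementary): 2 (at positions 11, 16)
Effective Tm = 46 − 2×4 = 46 − 8 = 38°C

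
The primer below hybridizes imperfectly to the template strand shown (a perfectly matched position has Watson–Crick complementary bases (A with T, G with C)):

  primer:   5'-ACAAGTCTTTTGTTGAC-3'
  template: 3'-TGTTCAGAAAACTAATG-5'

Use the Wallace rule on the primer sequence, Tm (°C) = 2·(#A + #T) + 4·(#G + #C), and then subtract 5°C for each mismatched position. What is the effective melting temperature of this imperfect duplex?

Primer base counts: A=4, T=7, G=3, C=3 → A+T=11, G+C=6
Perfect-match Tm = 2(11) + 4(6) = 22 + 24 = 46°C
Mismatches (positions where the bases are not complementary): 2 (at positions 13, 15)
Effective Tm = 46 − 2×5 = 46 − 10 = 36°C

36°C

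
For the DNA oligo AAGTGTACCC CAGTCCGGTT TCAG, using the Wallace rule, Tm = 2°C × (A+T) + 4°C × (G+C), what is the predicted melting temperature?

G=6, C=7, A=5, T=6
A+T = 11, G+C = 13
Tm = 2×11 + 4×13 = 74°C

74°C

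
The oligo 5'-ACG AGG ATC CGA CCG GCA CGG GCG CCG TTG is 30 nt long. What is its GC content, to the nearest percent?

73%

Base counts: A=5, C=10, T=3, G=12
G+C = 12 + 10 = 22 out of 30 bases
%GC = 22/30 × 100 = 73.33% ≈ 73%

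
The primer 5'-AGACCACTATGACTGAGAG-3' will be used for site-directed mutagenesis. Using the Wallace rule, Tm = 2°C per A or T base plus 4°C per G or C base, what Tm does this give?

56°C

Counting bases: G=5, A=7, C=4, T=3
AT pairs contribute 10, GC pairs contribute 9.
Tm = 2×10 + 4×9 = 56°C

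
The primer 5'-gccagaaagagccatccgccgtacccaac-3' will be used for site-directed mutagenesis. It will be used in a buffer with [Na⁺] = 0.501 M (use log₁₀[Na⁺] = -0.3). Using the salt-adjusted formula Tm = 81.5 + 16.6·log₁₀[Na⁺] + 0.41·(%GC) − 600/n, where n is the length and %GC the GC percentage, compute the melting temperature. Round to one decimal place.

Length n = 29. Base counts: T=2, G=6, A=9, C=12
G+C = 18, so %GC = 18/29 × 100 = 62.069%
Salt term: 16.6 × (-0.3) = -4.98
GC term: 0.41 × 62.069 = 25.448; length term: −600/29 = −20.69
Tm = 81.5 + (-4.98) + 25.448 − 20.69 = 81.278 → 81.3°C

81.3°C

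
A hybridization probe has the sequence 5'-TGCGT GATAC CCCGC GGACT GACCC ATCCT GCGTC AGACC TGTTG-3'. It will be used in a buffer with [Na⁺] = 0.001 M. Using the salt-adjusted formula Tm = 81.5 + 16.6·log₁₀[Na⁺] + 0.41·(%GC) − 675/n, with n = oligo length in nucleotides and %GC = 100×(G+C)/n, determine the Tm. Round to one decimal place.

Length n = 45. Counting bases: G=12, T=10, C=16, A=7
G+C = 28, so %GC = 28/45 × 100 = 62.222%
Salt term: 16.6 × (-3) = -49.8
GC term: 0.41 × 62.222 = 25.511; length term: −675/45 = −15
Tm = 81.5 + (-49.8) + 25.511 − 15 = 42.211 → 42.2°C

42.2°C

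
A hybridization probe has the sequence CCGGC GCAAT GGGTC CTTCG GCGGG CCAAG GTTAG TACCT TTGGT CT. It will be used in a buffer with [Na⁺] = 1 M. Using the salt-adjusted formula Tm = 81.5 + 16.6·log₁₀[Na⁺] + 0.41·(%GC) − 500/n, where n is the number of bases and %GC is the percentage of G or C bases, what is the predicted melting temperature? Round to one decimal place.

96.2°C

Length n = 47. T=12, G=16, C=13, A=6
G+C = 29, so %GC = 29/47 × 100 = 61.702%
Salt term: 16.6 × (0) = 0
GC term: 0.41 × 61.702 = 25.298; length term: −500/47 = −10.638
Tm = 81.5 + (0) + 25.298 − 10.638 = 96.16 → 96.2°C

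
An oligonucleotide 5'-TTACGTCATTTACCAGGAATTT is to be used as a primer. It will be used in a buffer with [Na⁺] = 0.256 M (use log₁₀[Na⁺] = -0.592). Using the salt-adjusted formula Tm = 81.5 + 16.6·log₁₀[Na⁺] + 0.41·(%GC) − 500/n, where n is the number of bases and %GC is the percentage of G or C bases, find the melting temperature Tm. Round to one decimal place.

62.0°C

Length n = 22. Scanning the sequence gives A=6, C=4, G=3, T=9.
G+C = 7, so %GC = 7/22 × 100 = 31.818%
Salt term: 16.6 × (-0.592) = -9.827
GC term: 0.41 × 31.818 = 13.045; length term: −500/22 = −22.727
Tm = 81.5 + (-9.827) + 13.045 − 22.727 = 61.991 → 62.0°C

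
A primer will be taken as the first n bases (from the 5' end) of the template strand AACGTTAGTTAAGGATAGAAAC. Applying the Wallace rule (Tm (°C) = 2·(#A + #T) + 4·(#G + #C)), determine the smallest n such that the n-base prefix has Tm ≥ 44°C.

First 16 bases: AACGTTAGTTAAGGAT → Tm = 42°C (< 44°C)
First 17 bases: AACGTTAGTTAAGGATA → Tm = 44°C (≥ 44°C)
Each additional base adds 2°C (A/T) or 4°C (G/C), so Tm is non-decreasing in n; n = 17 is the first length to reach 44°C.

n = 17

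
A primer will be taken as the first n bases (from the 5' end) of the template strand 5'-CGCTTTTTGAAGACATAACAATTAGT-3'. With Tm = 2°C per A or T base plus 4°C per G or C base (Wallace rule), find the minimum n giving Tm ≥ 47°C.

n = 18

First 17 bases: CGCTTTTTGAAGACATA → Tm = 46°C (< 47°C)
First 18 bases: CGCTTTTTGAAGACATAA → Tm = 48°C (≥ 47°C)
Each additional base adds 2°C (A/T) or 4°C (G/C), so Tm is non-decreasing in n; n = 18 is the first length to reach 47°C.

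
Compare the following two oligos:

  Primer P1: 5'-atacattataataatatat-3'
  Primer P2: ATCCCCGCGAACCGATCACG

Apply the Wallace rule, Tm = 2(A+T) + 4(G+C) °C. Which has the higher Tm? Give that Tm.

Primer P1: A+T=18, G+C=1 → Tm = 2(18)+4(1) = 40°C
Primer P2: A+T=7, G+C=13 → Tm = 2(7)+4(13) = 66°C
40°C vs 66°C → primer P2 is higher.

Primer P2, 66°C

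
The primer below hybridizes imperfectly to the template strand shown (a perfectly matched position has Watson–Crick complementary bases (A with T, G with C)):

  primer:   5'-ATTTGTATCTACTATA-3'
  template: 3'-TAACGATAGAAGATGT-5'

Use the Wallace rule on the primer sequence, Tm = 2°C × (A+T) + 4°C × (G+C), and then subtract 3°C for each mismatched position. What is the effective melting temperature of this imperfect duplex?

26°C

Primer base counts: A=5, T=8, G=1, C=2 → A+T=13, G+C=3
Perfect-match Tm = 2(13) + 4(3) = 26 + 12 = 38°C
Mismatches (positions where the bases are not complementary): 4 (at positions 4, 5, 11, 15)
Effective Tm = 38 − 4×3 = 38 − 12 = 26°C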